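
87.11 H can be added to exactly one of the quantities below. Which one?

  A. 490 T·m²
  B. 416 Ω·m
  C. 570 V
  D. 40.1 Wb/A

Reference: H = V·s·A⁻¹ = kg·m²·s⁻²·A⁻².
Each option:
  A. T·m² = Wb·m⁻²·m² = kg·m²·s⁻²·A⁻¹
  B. Ω·m = V·A⁻¹·m = kg·m³·s⁻³·A⁻²
  C. V = J·C⁻¹ = kg·m²·s⁻³·A⁻¹
  D. Wb·A⁻¹ = V·s·A⁻¹ = kg·m²·s⁻²·A⁻²  ← same
Only D. matches kg·m²·s⁻²·A⁻².

D.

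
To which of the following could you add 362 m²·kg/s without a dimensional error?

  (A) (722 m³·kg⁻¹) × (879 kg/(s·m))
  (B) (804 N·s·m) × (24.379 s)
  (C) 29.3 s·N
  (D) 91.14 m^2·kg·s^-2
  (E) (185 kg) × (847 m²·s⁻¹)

(E)

Reference: kg·m²·s⁻¹.
Each option:
  (A) [kg⁻¹·m³] · [kg·m⁻¹·s⁻¹] = m²·s⁻¹
  (B) [kg·m²·s⁻¹] · [s] = kg·m²
  (C) N·s = kg·m·s⁻²·s = kg·m·s⁻¹
  (D) kg·m²·s⁻²
  (E) [kg] · [m²·s⁻¹] = kg·m²·s⁻¹  ← same
Only (E) matches kg·m²·s⁻¹.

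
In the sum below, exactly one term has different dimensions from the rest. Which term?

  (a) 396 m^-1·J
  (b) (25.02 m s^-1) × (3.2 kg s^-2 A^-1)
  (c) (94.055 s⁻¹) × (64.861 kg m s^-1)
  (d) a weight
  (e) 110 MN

(b)

Reduce each to base SI dimensions:
  (a) J·m⁻¹ = N·m·m⁻¹ = kg·m·s⁻²
  (b) [m·s⁻¹] · [kg·s⁻²·A⁻¹] = kg·m·s⁻³·A⁻¹
  (c) [s⁻¹] · [kg·m·s⁻¹] = kg·m·s⁻²
  (d) [weight] = kg·m·s⁻²
  (e) N = kg·m·s⁻²
All reduce to kg·m·s⁻² except (b), which is kg·m·s⁻³·A⁻¹.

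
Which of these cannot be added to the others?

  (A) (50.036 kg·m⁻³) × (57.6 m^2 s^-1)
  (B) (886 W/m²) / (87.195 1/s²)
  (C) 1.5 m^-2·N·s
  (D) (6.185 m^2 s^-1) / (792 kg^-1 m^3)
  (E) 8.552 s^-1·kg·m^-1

(B)

Work out the base dimensions of each:
  (A) [kg·m⁻³] · [m²·s⁻¹] = kg·m⁻¹·s⁻¹
  (B) [kg·s⁻³] / [s⁻²] = kg·s⁻¹
  (C) N·s·m⁻² = kg·m·s⁻²·s·m⁻² = kg·m⁻¹·s⁻¹
  (D) [m²·s⁻¹] / [kg⁻¹·m³] = kg·m⁻¹·s⁻¹
  (E) kg·m⁻¹·s⁻¹
All reduce to kg·m⁻¹·s⁻¹ except (B), which is kg·s⁻¹.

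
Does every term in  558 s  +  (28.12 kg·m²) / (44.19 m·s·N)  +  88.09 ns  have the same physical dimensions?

Dimensions:
  558 s:  s
  (28.12 kg·m²) / (44.19 m·s·N):  [kg·m²] / [kg·m²·s⁻¹] = s
  88.09 ns:  s
Every term reduces to s.

Yes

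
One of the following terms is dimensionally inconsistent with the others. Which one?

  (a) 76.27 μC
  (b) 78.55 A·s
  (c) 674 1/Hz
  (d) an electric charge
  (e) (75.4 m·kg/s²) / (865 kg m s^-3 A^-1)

Work out the base dimensions of each:
  (a) C = s·A
  (b) A·s = s·A
  (c) Hz⁻¹ = (s⁻¹)⁻¹ = s
  (d) [electric charge] = s·A
  (e) [kg·m·s⁻²] / [kg·m·s⁻³·A⁻¹] = s·A
All reduce to s·A except (c), which is s.

(c)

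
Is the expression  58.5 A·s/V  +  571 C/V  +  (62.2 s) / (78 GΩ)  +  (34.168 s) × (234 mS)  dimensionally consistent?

In SI base units:
  58.5 A·s/V:  A·s·V⁻¹ = A·s·(J·C⁻¹)⁻¹ = kg⁻¹·m⁻²·s⁴·A²
  571 C/V:  C·V⁻¹ = s·A·(J·C⁻¹)⁻¹ = kg⁻¹·m⁻²·s⁴·A²
  (62.2 s) / (78 GΩ):  [s] / [kg·m²·s⁻³·A⁻²] = kg⁻¹·m⁻²·s⁴·A²
  (34.168 s) × (234 mS):  [s] · [kg⁻¹·m⁻²·s³·A²] = kg⁻¹·m⁻²·s⁴·A²
Every term reduces to kg⁻¹·m⁻²·s⁴·A².

Yes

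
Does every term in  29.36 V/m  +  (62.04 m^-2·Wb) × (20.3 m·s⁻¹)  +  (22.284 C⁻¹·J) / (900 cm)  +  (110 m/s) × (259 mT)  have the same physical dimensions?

Yes

Expand each in SI base units:
  29.36 V/m:  V·m⁻¹ = J·C⁻¹·m⁻¹ = kg·m·s⁻³·A⁻¹
  (62.04 m^-2·Wb) × (20.3 m·s⁻¹):  [kg·s⁻²·A⁻¹] · [m·s⁻¹] = kg·m·s⁻³·A⁻¹
  (22.284 C⁻¹·J) / (900 cm):  [kg·m²·s⁻³·A⁻¹] / [m] = kg·m·s⁻³·A⁻¹
  (110 m/s) × (259 mT):  [m·s⁻¹] · [kg·s⁻²·A⁻¹] = kg·m·s⁻³·A⁻¹
Every term reduces to kg·m·s⁻³·A⁻¹.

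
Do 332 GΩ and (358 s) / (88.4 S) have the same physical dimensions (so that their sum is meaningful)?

In SI base units:
  332 GΩ:  Ω = V·A⁻¹ = kg·m²·s⁻³·A⁻²
  (358 s) / (88.4 S):  [s] / [kg⁻¹·m⁻²·s³·A²] = kg·m²·s⁻²·A⁻²
kg·m²·s⁻³·A⁻² ≠ kg·m²·s⁻²·A⁻², so they cannot be added.

No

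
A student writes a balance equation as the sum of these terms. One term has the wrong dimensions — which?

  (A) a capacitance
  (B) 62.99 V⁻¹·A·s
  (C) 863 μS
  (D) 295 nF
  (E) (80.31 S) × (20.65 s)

(C)

Work out the base dimensions of each:
  (A) [capacitance] = kg⁻¹·m⁻²·s⁴·A²
  (B) A·s·V⁻¹ = A·s·(J·C⁻¹)⁻¹ = kg⁻¹·m⁻²·s⁴·A²
  (C) S = Ω⁻¹ = kg⁻¹·m⁻²·s³·A²
  (D) F = C·V⁻¹ = kg⁻¹·m⁻²·s⁴·A²
  (E) [kg⁻¹·m⁻²·s³·A²] · [s] = kg⁻¹·m⁻²·s⁴·A²
All reduce to kg⁻¹·m⁻²·s⁴·A² except (C), which is kg⁻¹·m⁻²·s³·A².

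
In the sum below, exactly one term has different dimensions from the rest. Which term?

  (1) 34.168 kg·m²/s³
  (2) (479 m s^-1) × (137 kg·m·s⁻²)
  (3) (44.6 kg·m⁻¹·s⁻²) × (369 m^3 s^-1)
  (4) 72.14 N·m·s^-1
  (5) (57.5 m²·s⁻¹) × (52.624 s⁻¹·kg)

Dimensions:
  (1) kg·m²·s⁻³
  (2) [m·s⁻¹] · [kg·m·s⁻²] = kg·m²·s⁻³
  (3) [kg·m⁻¹·s⁻²] · [m³·s⁻¹] = kg·m²·s⁻³
  (4) N·m·s⁻¹ = kg·m·s⁻²·m·s⁻¹ = kg·m²·s⁻³
  (5) [m²·s⁻¹] · [kg·s⁻¹] = kg·m²·s⁻²
All reduce to kg·m²·s⁻³ except (5), which is kg·m²·s⁻².

(5)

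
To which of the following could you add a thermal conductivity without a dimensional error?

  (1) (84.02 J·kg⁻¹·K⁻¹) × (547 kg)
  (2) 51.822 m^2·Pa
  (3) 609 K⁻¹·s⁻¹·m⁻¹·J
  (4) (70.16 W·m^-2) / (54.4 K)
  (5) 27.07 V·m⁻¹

Reference: [thermal conductivity] = kg·m·s⁻³·K⁻¹.
Each option:
  (1) [m²·s⁻²·K⁻¹] · [kg] = kg·m²·s⁻²·K⁻¹
  (2) Pa·m² = N·m⁻²·m² = kg·m·s⁻²
  (3) J·s⁻¹·m⁻¹·K⁻¹ = N·m·s⁻¹·m⁻¹·K⁻¹ = kg·m·s⁻³·K⁻¹  ← same
  (4) [kg·s⁻³] / [K] = kg·s⁻³·K⁻¹
  (5) V·m⁻¹ = J·C⁻¹·m⁻¹ = kg·m·s⁻³·A⁻¹
Only (3) matches kg·m·s⁻³·K⁻¹.

(3)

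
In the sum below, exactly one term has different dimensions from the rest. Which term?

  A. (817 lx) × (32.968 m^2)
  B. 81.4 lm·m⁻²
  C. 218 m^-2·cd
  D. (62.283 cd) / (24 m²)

Work out the base dimensions of each:
  A. [m⁻²·cd] · [m²] = cd
  B. lm·m⁻² = cd·m⁻² = m⁻²·cd
  C. cd·m⁻² = m⁻²·cd
  D. [cd] / [m²] = m⁻²·cd
All reduce to m⁻²·cd except A., which is cd.

A.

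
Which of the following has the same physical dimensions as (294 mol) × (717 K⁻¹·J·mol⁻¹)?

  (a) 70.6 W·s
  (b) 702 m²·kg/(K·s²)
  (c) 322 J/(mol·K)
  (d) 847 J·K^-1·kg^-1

Reference: [mol] · [kg·m²·s⁻²·K⁻¹·mol⁻¹] = kg·m²·s⁻²·K⁻¹.
Each option:
  (a) W·s = J·s⁻¹·s = kg·m²·s⁻²
  (b) kg·m²·s⁻²·K⁻¹  ← same
  (c) J·mol⁻¹·K⁻¹ = N·m·mol⁻¹·K⁻¹ = kg·m²·s⁻²·K⁻¹·mol⁻¹
  (d) J·kg⁻¹·K⁻¹ = N·m·kg⁻¹·K⁻¹ = m²·s⁻²·K⁻¹
Only (b) matches kg·m²·s⁻²·K⁻¹.

(b)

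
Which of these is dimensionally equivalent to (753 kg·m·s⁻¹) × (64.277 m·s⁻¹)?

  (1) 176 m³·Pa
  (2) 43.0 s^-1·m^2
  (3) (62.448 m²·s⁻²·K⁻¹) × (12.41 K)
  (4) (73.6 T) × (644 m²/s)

Reference: [kg·m·s⁻¹] · [m·s⁻¹] = kg·m²·s⁻².
Each option:
  (1) Pa·m³ = N·m⁻²·m³ = kg·m²·s⁻²  ← same
  (2) m²·s⁻¹
  (3) [m²·s⁻²·K⁻¹] · [K] = m²·s⁻²
  (4) [kg·s⁻²·A⁻¹] · [m²·s⁻¹] = kg·m²·s⁻³·A⁻¹
Only (1) matches kg·m²·s⁻².

(1)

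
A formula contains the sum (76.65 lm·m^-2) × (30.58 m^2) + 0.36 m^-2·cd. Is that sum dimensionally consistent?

Dimensions:
  (76.65 lm·m^-2) × (30.58 m^2):  [m⁻²·cd] · [m²] = cd
  0.36 m^-2·cd:  cd·m⁻² = m⁻²·cd
cd ≠ m⁻²·cd, so they cannot be added.

No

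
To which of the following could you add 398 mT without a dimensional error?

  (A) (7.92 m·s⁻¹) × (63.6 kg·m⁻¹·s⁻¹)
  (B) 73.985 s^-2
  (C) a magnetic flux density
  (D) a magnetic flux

Reference: T = Wb·m⁻² = kg·s⁻²·A⁻¹.
Each option:
  (A) [m·s⁻¹] · [kg·m⁻¹·s⁻¹] = kg·s⁻²
  (B) s⁻²
  (C) [magnetic flux density] = kg·s⁻²·A⁻¹  ← same
  (D) [magnetic flux] = kg·m²·s⁻²·A⁻¹
Only (C) matches kg·s⁻²·A⁻¹.

(C)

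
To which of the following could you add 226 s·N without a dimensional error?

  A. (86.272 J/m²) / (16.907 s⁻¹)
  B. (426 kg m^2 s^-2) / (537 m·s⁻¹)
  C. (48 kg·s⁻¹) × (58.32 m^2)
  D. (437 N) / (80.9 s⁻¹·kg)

B.

Reference: N·s = kg·m·s⁻²·s = kg·m·s⁻¹.
Each option:
  A. [kg·s⁻²] / [s⁻¹] = kg·s⁻¹
  B. [kg·m²·s⁻²] / [m·s⁻¹] = kg·m·s⁻¹  ← same
  C. [kg·s⁻¹] · [m²] = kg·m²·s⁻¹
  D. [kg·m·s⁻²] / [kg·s⁻¹] = m·s⁻¹
Only B. matches kg·m·s⁻¹.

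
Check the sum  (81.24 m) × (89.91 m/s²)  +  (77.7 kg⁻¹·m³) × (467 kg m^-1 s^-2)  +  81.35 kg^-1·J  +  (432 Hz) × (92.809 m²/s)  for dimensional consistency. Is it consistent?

Yes

Reduce each to base SI dimensions:
  (81.24 m) × (89.91 m/s²):  [m] · [m·s⁻²] = m²·s⁻²
  (77.7 kg⁻¹·m³) × (467 kg m^-1 s^-2):  [kg⁻¹·m³] · [kg·m⁻¹·s⁻²] = m²·s⁻²
  81.35 kg^-1·J:  J·kg⁻¹ = N·m·kg⁻¹ = m²·s⁻²
  (432 Hz) × (92.809 m²/s):  [s⁻¹] · [m²·s⁻¹] = m²·s⁻²
Every term reduces to m²·s⁻².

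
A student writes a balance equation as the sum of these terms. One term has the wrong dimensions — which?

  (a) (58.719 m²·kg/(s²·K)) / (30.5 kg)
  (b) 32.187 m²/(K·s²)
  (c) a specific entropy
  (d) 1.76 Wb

(d)

Work out the base dimensions of each:
  (a) [kg·m²·s⁻²·K⁻¹] / [kg] = m²·s⁻²·K⁻¹
  (b) m²·s⁻²·K⁻¹
  (c) [specific entropy] = m²·s⁻²·K⁻¹
  (d) Wb = V·s = kg·m²·s⁻²·A⁻¹
All reduce to m²·s⁻²·K⁻¹ except (d), which is kg·m²·s⁻²·A⁻¹.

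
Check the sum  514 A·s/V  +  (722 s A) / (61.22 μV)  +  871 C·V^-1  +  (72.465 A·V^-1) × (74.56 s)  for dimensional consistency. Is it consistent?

In SI base units:
  514 A·s/V:  A·s·V⁻¹ = A·s·(J·C⁻¹)⁻¹ = kg⁻¹·m⁻²·s⁴·A²
  (722 s A) / (61.22 μV):  [s·A] / [kg·m²·s⁻³·A⁻¹] = kg⁻¹·m⁻²·s⁴·A²
  871 C·V^-1:  C·V⁻¹ = s·A·(J·C⁻¹)⁻¹ = kg⁻¹·m⁻²·s⁴·A²
  (72.465 A·V^-1) × (74.56 s):  [kg⁻¹·m⁻²·s³·A²] · [s] = kg⁻¹·m⁻²·s⁴·A²
Every term reduces to kg⁻¹·m⁻²·s⁴·A².

Yes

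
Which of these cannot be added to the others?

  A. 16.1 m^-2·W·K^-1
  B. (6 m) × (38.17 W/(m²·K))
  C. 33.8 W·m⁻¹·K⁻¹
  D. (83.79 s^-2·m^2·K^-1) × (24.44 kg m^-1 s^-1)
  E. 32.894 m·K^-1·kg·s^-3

A.

Work out the base dimensions of each:
  A. W·m⁻²·K⁻¹ = J·s⁻¹·m⁻²·K⁻¹ = kg·s⁻³·K⁻¹
  B. [m] · [kg·s⁻³·K⁻¹] = kg·m·s⁻³·K⁻¹
  C. W·m⁻¹·K⁻¹ = J·s⁻¹·m⁻¹·K⁻¹ = kg·m·s⁻³·K⁻¹
  D. [m²·s⁻²·K⁻¹] · [kg·m⁻¹·s⁻¹] = kg·m·s⁻³·K⁻¹
  E. kg·m·s⁻³·K⁻¹
All reduce to kg·m·s⁻³·K⁻¹ except A., which is kg·s⁻³·K⁻¹.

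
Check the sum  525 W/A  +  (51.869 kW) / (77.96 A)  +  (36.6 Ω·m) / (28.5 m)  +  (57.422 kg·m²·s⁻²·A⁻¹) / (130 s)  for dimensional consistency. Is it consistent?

Reduce each to base SI dimensions:
  525 W/A:  W·A⁻¹ = J·s⁻¹·A⁻¹ = kg·m²·s⁻³·A⁻¹
  (51.869 kW) / (77.96 A):  [kg·m²·s⁻³] / [A] = kg·m²·s⁻³·A⁻¹
  (36.6 Ω·m) / (28.5 m):  [kg·m³·s⁻³·A⁻²] / [m] = kg·m²·s⁻³·A⁻²
  (57.422 kg·m²·s⁻²·A⁻¹) / (130 s):  [kg·m²·s⁻²·A⁻¹] / [s] = kg·m²·s⁻³·A⁻¹
The terms do not share a single dimension (kg·m²·s⁻³·A⁻² vs kg·m²·s⁻³·A⁻¹).

No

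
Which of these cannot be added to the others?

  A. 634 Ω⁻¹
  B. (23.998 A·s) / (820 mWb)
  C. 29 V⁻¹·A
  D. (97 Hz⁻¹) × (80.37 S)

D.

In SI base units:
  A. Ω⁻¹ = (V·A⁻¹)⁻¹ = kg⁻¹·m⁻²·s³·A²
  B. [s·A] / [kg·m²·s⁻²·A⁻¹] = kg⁻¹·m⁻²·s³·A²
  C. A·V⁻¹ = A·(J·C⁻¹)⁻¹ = kg⁻¹·m⁻²·s³·A²
  D. [s] · [kg⁻¹·m⁻²·s³·A²] = kg⁻¹·m⁻²·s⁴·A²
All reduce to kg⁻¹·m⁻²·s³·A² except D., which is kg⁻¹·m⁻²·s⁴·A².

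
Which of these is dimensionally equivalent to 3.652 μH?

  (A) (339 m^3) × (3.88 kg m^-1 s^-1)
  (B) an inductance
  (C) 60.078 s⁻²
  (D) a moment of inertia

(B)

Reference: H = V·s·A⁻¹ = kg·m²·s⁻²·A⁻².
Each option:
  (A) [m³] · [kg·m⁻¹·s⁻¹] = kg·m²·s⁻¹
  (B) [inductance] = kg·m²·s⁻²·A⁻²  ← same
  (C) s⁻²
  (D) [moment of inertia] = kg·m²
Only (B) matches kg·m²·s⁻²·A⁻².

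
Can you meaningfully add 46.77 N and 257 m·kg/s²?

Yes

Expand each in SI base units:
  46.77 N:  N = kg·m·s⁻²
  257 m·kg/s²:  kg·m·s⁻²
Both are kg·m·s⁻², so they have the same dimensions and can be added.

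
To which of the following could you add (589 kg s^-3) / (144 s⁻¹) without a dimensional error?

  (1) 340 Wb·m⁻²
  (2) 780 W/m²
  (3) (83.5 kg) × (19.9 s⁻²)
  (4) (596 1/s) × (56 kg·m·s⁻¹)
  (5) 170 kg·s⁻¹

Reference: [kg·s⁻³] / [s⁻¹] = kg·s⁻².
Each option:
  (1) Wb·m⁻² = V·s·m⁻² = kg·s⁻²·A⁻¹
  (2) W·m⁻² = J·s⁻¹·m⁻² = kg·s⁻³
  (3) [kg] · [s⁻²] = kg·s⁻²  ← same
  (4) [s⁻¹] · [kg·m·s⁻¹] = kg·m·s⁻²
  (5) kg·s⁻¹
Only (3) matches kg·s⁻².

(3)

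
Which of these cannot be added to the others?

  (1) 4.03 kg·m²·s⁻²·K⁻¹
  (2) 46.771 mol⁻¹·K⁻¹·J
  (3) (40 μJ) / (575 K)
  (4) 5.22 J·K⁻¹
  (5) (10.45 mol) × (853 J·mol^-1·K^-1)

Reduce each to base SI dimensions:
  (1) kg·m²·s⁻²·K⁻¹
  (2) J·mol⁻¹·K⁻¹ = N·m·mol⁻¹·K⁻¹ = kg·m²·s⁻²·K⁻¹·mol⁻¹
  (3) [kg·m²·s⁻²] / [K] = kg·m²·s⁻²·K⁻¹
  (4) J·K⁻¹ = N·m·K⁻¹ = kg·m²·s⁻²·K⁻¹
  (5) [mol] · [kg·m²·s⁻²·K⁻¹·mol⁻¹] = kg·m²·s⁻²·K⁻¹
All reduce to kg·m²·s⁻²·K⁻¹ except (2), which is kg·m²·s⁻²·K⁻¹·mol⁻¹.

(2)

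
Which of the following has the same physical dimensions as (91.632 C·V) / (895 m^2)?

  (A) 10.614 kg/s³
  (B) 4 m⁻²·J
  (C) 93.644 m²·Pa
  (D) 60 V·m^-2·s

(B)

Reference: [kg·m²·s⁻²] / [m²] = kg·s⁻².
Each option:
  (A) kg·s⁻³
  (B) J·m⁻² = N·m·m⁻² = kg·s⁻²  ← same
  (C) Pa·m² = N·m⁻²·m² = kg·m·s⁻²
  (D) V·s·m⁻² = J·C⁻¹·s·m⁻² = kg·s⁻²·A⁻¹
Only (B) matches kg·s⁻².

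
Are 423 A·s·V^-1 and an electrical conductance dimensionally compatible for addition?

No

In SI base units:
  423 A·s·V^-1:  A·s·V⁻¹ = A·s·(J·C⁻¹)⁻¹ = kg⁻¹·m⁻²·s⁴·A²
  an electrical conductance:  [electrical conductance] = kg⁻¹·m⁻²·s³·A²
kg⁻¹·m⁻²·s⁴·A² ≠ kg⁻¹·m⁻²·s³·A², so they cannot be added.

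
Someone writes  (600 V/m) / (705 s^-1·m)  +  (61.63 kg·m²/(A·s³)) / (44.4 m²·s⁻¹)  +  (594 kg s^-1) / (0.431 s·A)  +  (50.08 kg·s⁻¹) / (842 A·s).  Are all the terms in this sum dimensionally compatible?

Yes

Work out the base dimensions of each:
  (600 V/m) / (705 s^-1·m):  [kg·m·s⁻³·A⁻¹] / [m·s⁻¹] = kg·s⁻²·A⁻¹
  (61.63 kg·m²/(A·s³)) / (44.4 m²·s⁻¹):  [kg·m²·s⁻³·A⁻¹] / [m²·s⁻¹] = kg·s⁻²·A⁻¹
  (594 kg s^-1) / (0.431 s·A):  [kg·s⁻¹] / [s·A] = kg·s⁻²·A⁻¹
  (50.08 kg·s⁻¹) / (842 A·s):  [kg·s⁻¹] / [s·A] = kg·s⁻²·A⁻¹
Every term reduces to kg·s⁻²·A⁻¹.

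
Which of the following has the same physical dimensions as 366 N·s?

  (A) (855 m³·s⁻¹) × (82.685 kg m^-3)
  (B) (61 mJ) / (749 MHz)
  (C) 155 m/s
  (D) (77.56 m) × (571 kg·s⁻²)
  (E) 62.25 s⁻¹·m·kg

Reference: N·s = kg·m·s⁻²·s = kg·m·s⁻¹.
Each option:
  (A) [m³·s⁻¹] · [kg·m⁻³] = kg·s⁻¹
  (B) [kg·m²·s⁻²] / [s⁻¹] = kg·m²·s⁻¹
  (C) m·s⁻¹
  (D) [m] · [kg·s⁻²] = kg·m·s⁻²
  (E) kg·m·s⁻¹  ← same
Only (E) matches kg·m·s⁻¹.

(E)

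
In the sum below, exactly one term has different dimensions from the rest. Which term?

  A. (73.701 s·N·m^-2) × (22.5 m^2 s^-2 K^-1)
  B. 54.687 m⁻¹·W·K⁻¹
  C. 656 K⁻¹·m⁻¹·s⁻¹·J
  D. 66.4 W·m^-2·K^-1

D.

Reduce each to base SI dimensions:
  A. [kg·m⁻¹·s⁻¹] · [m²·s⁻²·K⁻¹] = kg·m·s⁻³·K⁻¹
  B. W·m⁻¹·K⁻¹ = J·s⁻¹·m⁻¹·K⁻¹ = kg·m·s⁻³·K⁻¹
  C. J·s⁻¹·m⁻¹·K⁻¹ = N·m·s⁻¹·m⁻¹·K⁻¹ = kg·m·s⁻³·K⁻¹
  D. W·m⁻²·K⁻¹ = J·s⁻¹·m⁻²·K⁻¹ = kg·s⁻³·K⁻¹
All reduce to kg·m·s⁻³·K⁻¹ except D., which is kg·s⁻³·K⁻¹.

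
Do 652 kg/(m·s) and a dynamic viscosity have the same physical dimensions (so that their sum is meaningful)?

Yes

Expand each in SI base units:
  652 kg/(m·s):  kg·m⁻¹·s⁻¹
  a dynamic viscosity:  [dynamic viscosity] = kg·m⁻¹·s⁻¹
Both are kg·m⁻¹·s⁻¹, so they have the same dimensions and can be added.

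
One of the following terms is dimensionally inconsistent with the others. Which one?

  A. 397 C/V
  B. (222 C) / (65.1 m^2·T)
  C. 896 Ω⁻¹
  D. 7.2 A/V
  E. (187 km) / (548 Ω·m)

A.

Work out the base dimensions of each:
  A. C·V⁻¹ = s·A·(J·C⁻¹)⁻¹ = kg⁻¹·m⁻²·s⁴·A²
  B. [s·A] / [kg·m²·s⁻²·A⁻¹] = kg⁻¹·m⁻²·s³·A²
  C. Ω⁻¹ = (V·A⁻¹)⁻¹ = kg⁻¹·m⁻²·s³·A²
  D. A·V⁻¹ = A·(J·C⁻¹)⁻¹ = kg⁻¹·m⁻²·s³·A²
  E. [m] / [kg·m³·s⁻³·A⁻²] = kg⁻¹·m⁻²·s³·A²
All reduce to kg⁻¹·m⁻²·s³·A² except A., which is kg⁻¹·m⁻²·s⁴·A².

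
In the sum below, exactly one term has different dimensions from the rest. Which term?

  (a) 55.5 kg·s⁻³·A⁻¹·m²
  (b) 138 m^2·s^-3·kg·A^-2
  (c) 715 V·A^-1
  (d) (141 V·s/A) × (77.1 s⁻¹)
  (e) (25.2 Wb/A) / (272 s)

(a)

Dimensions:
  (a) kg·m²·s⁻³·A⁻¹
  (b) kg·m²·s⁻³·A⁻²
  (c) V·A⁻¹ = J·C⁻¹·A⁻¹ = kg·m²·s⁻³·A⁻²
  (d) [kg·m²·s⁻²·A⁻²] · [s⁻¹] = kg·m²·s⁻³·A⁻²
  (e) [kg·m²·s⁻²·A⁻²] / [s] = kg·m²·s⁻³·A⁻²
All reduce to kg·m²·s⁻³·A⁻² except (a), which is kg·m²·s⁻³·A⁻¹.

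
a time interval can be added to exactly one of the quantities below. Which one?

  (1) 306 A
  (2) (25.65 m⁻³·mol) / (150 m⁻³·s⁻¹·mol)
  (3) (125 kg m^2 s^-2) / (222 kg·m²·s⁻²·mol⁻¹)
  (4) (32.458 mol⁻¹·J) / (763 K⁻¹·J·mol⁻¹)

(2)

Reference: [time interval] = s.
Each option:
  (1) A
  (2) [m⁻³·mol] / [m⁻³·s⁻¹·mol] = s  ← same
  (3) [kg·m²·s⁻²] / [kg·m²·s⁻²·mol⁻¹] = mol
  (4) [kg·m²·s⁻²·mol⁻¹] / [kg·m²·s⁻²·K⁻¹·mol⁻¹] = K
Only (2) matches s.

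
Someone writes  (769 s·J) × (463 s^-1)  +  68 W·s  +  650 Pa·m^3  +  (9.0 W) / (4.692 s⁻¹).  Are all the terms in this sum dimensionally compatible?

Work out the base dimensions of each:
  (769 s·J) × (463 s^-1):  [kg·m²·s⁻¹] · [s⁻¹] = kg·m²·s⁻²
  68 W·s:  W·s = J·s⁻¹·s = kg·m²·s⁻²
  650 Pa·m^3:  Pa·m³ = N·m⁻²·m³ = kg·m²·s⁻²
  (9.0 W) / (4.692 s⁻¹):  [kg·m²·s⁻³] / [s⁻¹] = kg·m²·s⁻²
Every term reduces to kg·m²·s⁻².

Yes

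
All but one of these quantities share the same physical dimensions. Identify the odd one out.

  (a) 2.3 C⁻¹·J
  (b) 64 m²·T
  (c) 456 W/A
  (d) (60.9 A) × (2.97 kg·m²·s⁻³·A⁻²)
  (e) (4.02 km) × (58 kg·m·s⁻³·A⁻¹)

(b)

In SI base units:
  (a) J·C⁻¹ = N·m·(s·A)⁻¹ = kg·m²·s⁻³·A⁻¹
  (b) T·m² = Wb·m⁻²·m² = kg·m²·s⁻²·A⁻¹
  (c) W·A⁻¹ = J·s⁻¹·A⁻¹ = kg·m²·s⁻³·A⁻¹
  (d) [A] · [kg·m²·s⁻³·A⁻²] = kg·m²·s⁻³·A⁻¹
  (e) [m] · [kg·m·s⁻³·A⁻¹] = kg·m²·s⁻³·A⁻¹
All reduce to kg·m²·s⁻³·A⁻¹ except (b), which is kg·m²·s⁻²·A⁻¹.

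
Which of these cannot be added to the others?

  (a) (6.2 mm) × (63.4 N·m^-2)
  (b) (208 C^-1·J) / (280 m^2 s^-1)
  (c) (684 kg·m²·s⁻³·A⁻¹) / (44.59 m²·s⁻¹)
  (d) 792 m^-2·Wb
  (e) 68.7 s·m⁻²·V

(a)

Dimensions:
  (a) [m] · [kg·m⁻¹·s⁻²] = kg·s⁻²
  (b) [kg·m²·s⁻³·A⁻¹] / [m²·s⁻¹] = kg·s⁻²·A⁻¹
  (c) [kg·m²·s⁻³·A⁻¹] / [m²·s⁻¹] = kg·s⁻²·A⁻¹
  (d) Wb·m⁻² = V·s·m⁻² = kg·s⁻²·A⁻¹
  (e) V·s·m⁻² = J·C⁻¹·s·m⁻² = kg·s⁻²·A⁻¹
All reduce to kg·s⁻²·A⁻¹ except (a), which is kg·s⁻².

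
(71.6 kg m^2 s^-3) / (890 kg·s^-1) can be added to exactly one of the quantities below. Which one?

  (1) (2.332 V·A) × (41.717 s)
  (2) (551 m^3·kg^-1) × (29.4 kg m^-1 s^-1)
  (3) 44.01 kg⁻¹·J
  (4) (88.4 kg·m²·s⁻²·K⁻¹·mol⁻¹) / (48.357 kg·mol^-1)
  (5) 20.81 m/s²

Reference: [kg·m²·s⁻³] / [kg·s⁻¹] = m²·s⁻².
Each option:
  (1) [kg·m²·s⁻³] · [s] = kg·m²·s⁻²
  (2) [kg⁻¹·m³] · [kg·m⁻¹·s⁻¹] = m²·s⁻¹
  (3) J·kg⁻¹ = N·m·kg⁻¹ = m²·s⁻²  ← same
  (4) [kg·m²·s⁻²·K⁻¹·mol⁻¹] / [kg·mol⁻¹] = m²·s⁻²·K⁻¹
  (5) m·s⁻²
Only (3) matches m²·s⁻².

(3)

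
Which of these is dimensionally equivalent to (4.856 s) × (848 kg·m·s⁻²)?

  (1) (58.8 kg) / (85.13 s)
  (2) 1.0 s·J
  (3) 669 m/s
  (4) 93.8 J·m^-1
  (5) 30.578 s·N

(5)

Reference: [s] · [kg·m·s⁻²] = kg·m·s⁻¹.
Each option:
  (1) [kg] / [s] = kg·s⁻¹
  (2) J·s = N·m·s = kg·m²·s⁻¹
  (3) m·s⁻¹
  (4) J·m⁻¹ = N·m·m⁻¹ = kg·m·s⁻²
  (5) N·s = kg·m·s⁻²·s = kg·m·s⁻¹  ← same
Only (5) matches kg·m·s⁻¹.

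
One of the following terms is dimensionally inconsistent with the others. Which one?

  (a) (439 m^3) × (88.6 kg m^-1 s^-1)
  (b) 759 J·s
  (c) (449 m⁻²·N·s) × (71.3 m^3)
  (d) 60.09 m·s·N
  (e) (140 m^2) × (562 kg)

Work out the base dimensions of each:
  (a) [m³] · [kg·m⁻¹·s⁻¹] = kg·m²·s⁻¹
  (b) J·s = N·m·s = kg·m²·s⁻¹
  (c) [kg·m⁻¹·s⁻¹] · [m³] = kg·m²·s⁻¹
  (d) N·m·s = kg·m·s⁻²·m·s = kg·m²·s⁻¹
  (e) [m²] · [kg] = kg·m²
All reduce to kg·m²·s⁻¹ except (e), which is kg·m².

(e)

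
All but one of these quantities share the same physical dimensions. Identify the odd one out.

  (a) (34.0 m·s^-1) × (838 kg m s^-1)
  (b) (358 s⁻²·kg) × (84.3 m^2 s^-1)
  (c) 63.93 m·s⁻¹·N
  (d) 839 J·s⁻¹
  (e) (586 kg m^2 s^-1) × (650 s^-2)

(a)

Dimensions:
  (a) [m·s⁻¹] · [kg·m·s⁻¹] = kg·m²·s⁻²
  (b) [kg·s⁻²] · [m²·s⁻¹] = kg·m²·s⁻³
  (c) N·m·s⁻¹ = kg·m·s⁻²·m·s⁻¹ = kg·m²·s⁻³
  (d) J·s⁻¹ = N·m·s⁻¹ = kg·m²·s⁻³
  (e) [kg·m²·s⁻¹] · [s⁻²] = kg·m²·s⁻³
All reduce to kg·m²·s⁻³ except (a), which is kg·m²·s⁻².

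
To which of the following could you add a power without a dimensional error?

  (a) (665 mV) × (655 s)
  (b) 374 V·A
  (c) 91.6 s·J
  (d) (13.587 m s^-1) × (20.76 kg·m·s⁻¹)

Reference: [power] = kg·m²·s⁻³.
Each option:
  (a) [kg·m²·s⁻³·A⁻¹] · [s] = kg·m²·s⁻²·A⁻¹
  (b) V·A = J·C⁻¹·A = kg·m²·s⁻³  ← same
  (c) J·s = N·m·s = kg·m²·s⁻¹
  (d) [m·s⁻¹] · [kg·m·s⁻¹] = kg·m²·s⁻²
Only (b) matches kg·m²·s⁻³.

(b)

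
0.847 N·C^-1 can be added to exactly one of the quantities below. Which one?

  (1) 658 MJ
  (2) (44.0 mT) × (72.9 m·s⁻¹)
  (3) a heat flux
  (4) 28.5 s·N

(2)

Reference: N·C⁻¹ = kg·m·s⁻²·(s·A)⁻¹ = kg·m·s⁻³·A⁻¹.
Each option:
  (1) J = N·m = kg·m²·s⁻²
  (2) [kg·s⁻²·A⁻¹] · [m·s⁻¹] = kg·m·s⁻³·A⁻¹  ← same
  (3) [heat flux] = kg·s⁻³
  (4) N·s = kg·m·s⁻²·s = kg·m·s⁻¹
Only (2) matches kg·m·s⁻³·A⁻¹.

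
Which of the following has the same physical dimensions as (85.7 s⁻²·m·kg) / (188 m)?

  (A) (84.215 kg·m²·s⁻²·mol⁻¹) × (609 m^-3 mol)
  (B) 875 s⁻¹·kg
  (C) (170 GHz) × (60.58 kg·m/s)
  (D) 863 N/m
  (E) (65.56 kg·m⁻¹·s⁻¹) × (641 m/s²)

Reference: [kg·m·s⁻²] / [m] = kg·s⁻².
Each option:
  (A) [kg·m²·s⁻²·mol⁻¹] · [m⁻³·mol] = kg·m⁻¹·s⁻²
  (B) kg·s⁻¹
  (C) [s⁻¹] · [kg·m·s⁻¹] = kg·m·s⁻²
  (D) N·m⁻¹ = kg·m·s⁻²·m⁻¹ = kg·s⁻²  ← same
  (E) [kg·m⁻¹·s⁻¹] · [m·s⁻²] = kg·s⁻³
Only (D) matches kg·s⁻².

(D)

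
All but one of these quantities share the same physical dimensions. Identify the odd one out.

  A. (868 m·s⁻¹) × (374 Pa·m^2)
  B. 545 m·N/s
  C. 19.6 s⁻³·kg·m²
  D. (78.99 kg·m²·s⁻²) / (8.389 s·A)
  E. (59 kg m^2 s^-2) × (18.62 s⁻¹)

D.

Reduce each to base SI dimensions:
  A. [m·s⁻¹] · [kg·m·s⁻²] = kg·m²·s⁻³
  B. N·m·s⁻¹ = kg·m·s⁻²·m·s⁻¹ = kg·m²·s⁻³
  C. kg·m²·s⁻³
  D. [kg·m²·s⁻²] / [s·A] = kg·m²·s⁻³·A⁻¹
  E. [kg·m²·s⁻²] · [s⁻¹] = kg·m²·s⁻³
All reduce to kg·m²·s⁻³ except D., which is kg·m²·s⁻³·A⁻¹.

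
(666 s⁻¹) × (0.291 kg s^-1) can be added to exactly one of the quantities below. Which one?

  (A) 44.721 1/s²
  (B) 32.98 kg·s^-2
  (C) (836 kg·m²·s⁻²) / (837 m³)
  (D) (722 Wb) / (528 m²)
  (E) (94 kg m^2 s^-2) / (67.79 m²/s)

Reference: [s⁻¹] · [kg·s⁻¹] = kg·s⁻².
Each option:
  (A) s⁻²
  (B) kg·s⁻²  ← same
  (C) [kg·m²·s⁻²] / [m³] = kg·m⁻¹·s⁻²
  (D) [kg·m²·s⁻²·A⁻¹] / [m²] = kg·s⁻²·A⁻¹
  (E) [kg·m²·s⁻²] / [m²·s⁻¹] = kg·s⁻¹
Only (B) matches kg·s⁻².

(B)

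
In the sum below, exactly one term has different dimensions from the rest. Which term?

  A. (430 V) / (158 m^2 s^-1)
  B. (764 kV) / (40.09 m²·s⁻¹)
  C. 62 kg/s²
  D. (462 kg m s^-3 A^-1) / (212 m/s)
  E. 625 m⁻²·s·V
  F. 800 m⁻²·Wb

C.

In SI base units:
  A. [kg·m²·s⁻³·A⁻¹] / [m²·s⁻¹] = kg·s⁻²·A⁻¹
  B. [kg·m²·s⁻³·A⁻¹] / [m²·s⁻¹] = kg·s⁻²·A⁻¹
  C. kg·s⁻²
  D. [kg·m·s⁻³·A⁻¹] / [m·s⁻¹] = kg·s⁻²·A⁻¹
  E. V·s·m⁻² = J·C⁻¹·s·m⁻² = kg·s⁻²·A⁻¹
  F. Wb·m⁻² = V·s·m⁻² = kg·s⁻²·A⁻¹
All reduce to kg·s⁻²·A⁻¹ except C., which is kg·s⁻².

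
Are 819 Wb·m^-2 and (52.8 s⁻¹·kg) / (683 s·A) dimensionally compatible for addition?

Yes

Expand each in SI base units:
  819 Wb·m^-2:  Wb·m⁻² = V·s·m⁻² = kg·s⁻²·A⁻¹
  (52.8 s⁻¹·kg) / (683 s·A):  [kg·s⁻¹] / [s·A] = kg·s⁻²·A⁻¹
Both are kg·s⁻²·A⁻¹, so they have the same dimensions and can be added.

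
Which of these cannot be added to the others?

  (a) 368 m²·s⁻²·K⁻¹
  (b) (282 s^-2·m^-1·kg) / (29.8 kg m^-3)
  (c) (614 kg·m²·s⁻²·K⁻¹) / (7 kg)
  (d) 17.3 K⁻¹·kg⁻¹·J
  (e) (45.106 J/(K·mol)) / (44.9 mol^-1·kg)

Expand each in SI base units:
  (a) m²·s⁻²·K⁻¹
  (b) [kg·m⁻¹·s⁻²] / [kg·m⁻³] = m²·s⁻²
  (c) [kg·m²·s⁻²·K⁻¹] / [kg] = m²·s⁻²·K⁻¹
  (d) J·kg⁻¹·K⁻¹ = N·m·kg⁻¹·K⁻¹ = m²·s⁻²·K⁻¹
  (e) [kg·m²·s⁻²·K⁻¹·mol⁻¹] / [kg·mol⁻¹] = m²·s⁻²·K⁻¹
All reduce to m²·s⁻²·K⁻¹ except (b), which is m²·s⁻².

(b)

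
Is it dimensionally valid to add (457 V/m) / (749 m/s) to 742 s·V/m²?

Yes

Work out the base dimensions of each:
  (457 V/m) / (749 m/s):  [kg·m·s⁻³·A⁻¹] / [m·s⁻¹] = kg·s⁻²·A⁻¹
  742 s·V/m²:  V·s·m⁻² = J·C⁻¹·s·m⁻² = kg·s⁻²·A⁻¹
Both are kg·s⁻²·A⁻¹, so they have the same dimensions and can be added.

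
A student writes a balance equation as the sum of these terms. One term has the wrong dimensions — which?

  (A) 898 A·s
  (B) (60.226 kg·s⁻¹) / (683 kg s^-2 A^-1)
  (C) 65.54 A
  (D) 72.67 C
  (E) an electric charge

Expand each in SI base units:
  (A) A·s = s·A
  (B) [kg·s⁻¹] / [kg·s⁻²·A⁻¹] = s·A
  (C) A
  (D) C = s·A
  (E) [electric charge] = s·A
All reduce to s·A except (C), which is A.

(C)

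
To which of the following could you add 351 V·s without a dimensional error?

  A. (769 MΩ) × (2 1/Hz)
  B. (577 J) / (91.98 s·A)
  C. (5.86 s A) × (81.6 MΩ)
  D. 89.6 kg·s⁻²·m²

C.

Reference: V·s = J·C⁻¹·s = kg·m²·s⁻²·A⁻¹.
Each option:
  A. [kg·m²·s⁻³·A⁻²] · [s] = kg·m²·s⁻²·A⁻²
  B. [kg·m²·s⁻²] / [s·A] = kg·m²·s⁻³·A⁻¹
  C. [s·A] · [kg·m²·s⁻³·A⁻²] = kg·m²·s⁻²·A⁻¹  ← same
  D. kg·m²·s⁻²
Only C. matches kg·m²·s⁻²·A⁻¹.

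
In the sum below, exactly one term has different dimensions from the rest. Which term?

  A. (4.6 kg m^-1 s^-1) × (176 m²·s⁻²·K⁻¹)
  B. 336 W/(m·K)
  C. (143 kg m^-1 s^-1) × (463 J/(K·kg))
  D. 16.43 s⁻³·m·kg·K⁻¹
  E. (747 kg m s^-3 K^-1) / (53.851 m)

In SI base units:
  A. [kg·m⁻¹·s⁻¹] · [m²·s⁻²·K⁻¹] = kg·m·s⁻³·K⁻¹
  B. W·m⁻¹·K⁻¹ = J·s⁻¹·m⁻¹·K⁻¹ = kg·m·s⁻³·K⁻¹
  C. [kg·m⁻¹·s⁻¹] · [m²·s⁻²·K⁻¹] = kg·m·s⁻³·K⁻¹
  D. kg·m·s⁻³·K⁻¹
  E. [kg·m·s⁻³·K⁻¹] / [m] = kg·s⁻³·K⁻¹
All reduce to kg·m·s⁻³·K⁻¹ except E., which is kg·s⁻³·K⁻¹.

E.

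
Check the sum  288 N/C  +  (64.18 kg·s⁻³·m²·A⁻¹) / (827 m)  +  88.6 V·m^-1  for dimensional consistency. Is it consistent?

Yes

Expand each in SI base units:
  288 N/C:  N·C⁻¹ = kg·m·s⁻²·(s·A)⁻¹ = kg·m·s⁻³·A⁻¹
  (64.18 kg·s⁻³·m²·A⁻¹) / (827 m):  [kg·m²·s⁻³·A⁻¹] / [m] = kg·m·s⁻³·A⁻¹
  88.6 V·m^-1:  V·m⁻¹ = J·C⁻¹·m⁻¹ = kg·m·s⁻³·A⁻¹
Every term reduces to kg·m·s⁻³·A⁻¹.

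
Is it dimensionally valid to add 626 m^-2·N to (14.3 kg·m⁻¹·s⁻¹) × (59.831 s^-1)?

Expand each in SI base units:
  626 m^-2·N:  N·m⁻² = kg·m·s⁻²·m⁻² = kg·m⁻¹·s⁻²
  (14.3 kg·m⁻¹·s⁻¹) × (59.831 s^-1):  [kg·m⁻¹·s⁻¹] · [s⁻¹] = kg·m⁻¹·s⁻²
Both are kg·m⁻¹·s⁻², so they have the same dimensions and can be added.

Yes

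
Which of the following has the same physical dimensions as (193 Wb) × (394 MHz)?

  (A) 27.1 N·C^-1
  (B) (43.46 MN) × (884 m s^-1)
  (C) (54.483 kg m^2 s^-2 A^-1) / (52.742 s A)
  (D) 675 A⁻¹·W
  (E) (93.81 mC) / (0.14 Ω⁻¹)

(D)

Reference: [kg·m²·s⁻²·A⁻¹] · [s⁻¹] = kg·m²·s⁻³·A⁻¹.
Each option:
  (A) N·C⁻¹ = kg·m·s⁻²·(s·A)⁻¹ = kg·m·s⁻³·A⁻¹
  (B) [kg·m·s⁻²] · [m·s⁻¹] = kg·m²·s⁻³
  (C) [kg·m²·s⁻²·A⁻¹] / [s·A] = kg·m²·s⁻³·A⁻²
  (D) W·A⁻¹ = J·s⁻¹·A⁻¹ = kg·m²·s⁻³·A⁻¹  ← same
  (E) [s·A] / [kg⁻¹·m⁻²·s³·A²] = kg·m²·s⁻²·A⁻¹
Only (D) matches kg·m²·s⁻³·A⁻¹.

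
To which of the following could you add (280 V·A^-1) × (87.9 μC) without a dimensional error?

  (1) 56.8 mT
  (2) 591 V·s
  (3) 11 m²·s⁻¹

(2)

Reference: [kg·m²·s⁻³·A⁻²] · [s·A] = kg·m²·s⁻²·A⁻¹.
Each option:
  (1) T = Wb·m⁻² = kg·s⁻²·A⁻¹
  (2) V·s = J·C⁻¹·s = kg·m²·s⁻²·A⁻¹  ← same
  (3) m²·s⁻¹
Only (2) matches kg·m²·s⁻²·A⁻¹.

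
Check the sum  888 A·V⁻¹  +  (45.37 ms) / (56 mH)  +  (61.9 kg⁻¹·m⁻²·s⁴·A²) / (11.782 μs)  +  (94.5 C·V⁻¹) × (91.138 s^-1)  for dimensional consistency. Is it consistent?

In SI base units:
  888 A·V⁻¹:  A·V⁻¹ = A·(J·C⁻¹)⁻¹ = kg⁻¹·m⁻²·s³·A²
  (45.37 ms) / (56 mH):  [s] / [kg·m²·s⁻²·A⁻²] = kg⁻¹·m⁻²·s³·A²
  (61.9 kg⁻¹·m⁻²·s⁴·A²) / (11.782 μs):  [kg⁻¹·m⁻²·s⁴·A²] / [s] = kg⁻¹·m⁻²·s³·A²
  (94.5 C·V⁻¹) × (91.138 s^-1):  [kg⁻¹·m⁻²·s⁴·A²] · [s⁻¹] = kg⁻¹·m⁻²·s³·A²
Every term reduces to kg⁻¹·m⁻²·s³·A².

Yes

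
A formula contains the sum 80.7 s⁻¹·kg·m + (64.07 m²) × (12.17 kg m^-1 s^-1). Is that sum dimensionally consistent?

In SI base units:
  80.7 s⁻¹·kg·m:  kg·m·s⁻¹
  (64.07 m²) × (12.17 kg m^-1 s^-1):  [m²] · [kg·m⁻¹·s⁻¹] = kg·m·s⁻¹
Both are kg·m·s⁻¹, so they have the same dimensions and can be added.

Yes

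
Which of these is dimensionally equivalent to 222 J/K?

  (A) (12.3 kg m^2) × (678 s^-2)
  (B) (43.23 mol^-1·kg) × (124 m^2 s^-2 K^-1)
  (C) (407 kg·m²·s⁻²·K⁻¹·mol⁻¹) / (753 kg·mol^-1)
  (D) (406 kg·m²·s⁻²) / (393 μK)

Reference: J·K⁻¹ = N·m·K⁻¹ = kg·m²·s⁻²·K⁻¹.
Each option:
  (A) [kg·m²] · [s⁻²] = kg·m²·s⁻²
  (B) [kg·mol⁻¹] · [m²·s⁻²·K⁻¹] = kg·m²·s⁻²·K⁻¹·mol⁻¹
  (C) [kg·m²·s⁻²·K⁻¹·mol⁻¹] / [kg·mol⁻¹] = m²·s⁻²·K⁻¹
  (D) [kg·m²·s⁻²] / [K] = kg·m²·s⁻²·K⁻¹  ← same
Only (D) matches kg·m²·s⁻²·K⁻¹.

(D)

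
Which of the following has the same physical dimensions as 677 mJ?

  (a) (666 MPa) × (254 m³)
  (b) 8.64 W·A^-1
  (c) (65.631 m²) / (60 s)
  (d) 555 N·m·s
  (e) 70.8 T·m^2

Reference: J = N·m = kg·m²·s⁻².
Each option:
  (a) [kg·m⁻¹·s⁻²] · [m³] = kg·m²·s⁻²  ← same
  (b) W·A⁻¹ = J·s⁻¹·A⁻¹ = kg·m²·s⁻³·A⁻¹
  (c) [m²] / [s] = m²·s⁻¹
  (d) N·m·s = kg·m·s⁻²·m·s = kg·m²·s⁻¹
  (e) T·m² = Wb·m⁻²·m² = kg·m²·s⁻²·A⁻¹
Only (a) matches kg·m²·s⁻².

(a)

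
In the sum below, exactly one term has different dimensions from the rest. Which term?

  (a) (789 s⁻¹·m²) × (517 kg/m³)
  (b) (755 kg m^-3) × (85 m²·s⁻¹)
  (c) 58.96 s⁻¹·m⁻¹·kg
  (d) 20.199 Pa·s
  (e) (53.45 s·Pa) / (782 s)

(e)

Expand each in SI base units:
  (a) [m²·s⁻¹] · [kg·m⁻³] = kg·m⁻¹·s⁻¹
  (b) [kg·m⁻³] · [m²·s⁻¹] = kg·m⁻¹·s⁻¹
  (c) kg·m⁻¹·s⁻¹
  (d) Pa·s = N·m⁻²·s = kg·m⁻¹·s⁻¹
  (e) [kg·m⁻¹·s⁻¹] / [s] = kg·m⁻¹·s⁻²
All reduce to kg·m⁻¹·s⁻¹ except (e), which is kg·m⁻¹·s⁻².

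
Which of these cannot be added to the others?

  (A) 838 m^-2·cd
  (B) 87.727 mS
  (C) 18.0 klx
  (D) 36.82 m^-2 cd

Dimensions:
  (A) cd·m⁻² = m⁻²·cd
  (B) S = Ω⁻¹ = kg⁻¹·m⁻²·s³·A²
  (C) lx = lm·m⁻² = m⁻²·cd
  (D) m⁻²·cd
All reduce to m⁻²·cd except (B), which is kg⁻¹·m⁻²·s³·A².

(B)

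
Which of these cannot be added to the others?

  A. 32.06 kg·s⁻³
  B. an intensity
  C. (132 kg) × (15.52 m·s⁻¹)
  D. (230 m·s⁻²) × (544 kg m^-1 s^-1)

Dimensions:
  A. kg·s⁻³
  B. [intensity] = kg·s⁻³
  C. [kg] · [m·s⁻¹] = kg·m·s⁻¹
  D. [m·s⁻²] · [kg·m⁻¹·s⁻¹] = kg·s⁻³
All reduce to kg·s⁻³ except C., which is kg·m·s⁻¹.

C.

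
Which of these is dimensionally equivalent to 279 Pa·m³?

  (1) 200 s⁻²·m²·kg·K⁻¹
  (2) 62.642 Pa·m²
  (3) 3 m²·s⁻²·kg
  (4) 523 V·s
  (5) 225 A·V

(3)

Reference: Pa·m³ = N·m⁻²·m³ = kg·m²·s⁻².
Each option:
  (1) kg·m²·s⁻²·K⁻¹
  (2) Pa·m² = N·m⁻²·m² = kg·m·s⁻²
  (3) kg·m²·s⁻²  ← same
  (4) V·s = J·C⁻¹·s = kg·m²·s⁻²·A⁻¹
  (5) V·A = J·C⁻¹·A = kg·m²·s⁻³
Only (3) matches kg·m²·s⁻².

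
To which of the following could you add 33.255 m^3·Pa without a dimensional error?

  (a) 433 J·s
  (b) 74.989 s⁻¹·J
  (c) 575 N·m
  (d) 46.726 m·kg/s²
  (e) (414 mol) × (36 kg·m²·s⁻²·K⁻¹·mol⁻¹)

(c)

Reference: Pa·m³ = N·m⁻²·m³ = kg·m²·s⁻².
Each option:
  (a) J·s = N·m·s = kg·m²·s⁻¹
  (b) J·s⁻¹ = N·m·s⁻¹ = kg·m²·s⁻³
  (c) N·m = kg·m·s⁻²·m = kg·m²·s⁻²  ← same
  (d) kg·m·s⁻²
  (e) [mol] · [kg·m²·s⁻²·K⁻¹·mol⁻¹] = kg·m²·s⁻²·K⁻¹
Only (c) matches kg·m²·s⁻².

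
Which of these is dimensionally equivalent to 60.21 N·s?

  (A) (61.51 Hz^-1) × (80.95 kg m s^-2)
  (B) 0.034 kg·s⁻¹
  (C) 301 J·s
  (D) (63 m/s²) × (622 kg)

(A)

Reference: N·s = kg·m·s⁻²·s = kg·m·s⁻¹.
Each option:
  (A) [s] · [kg·m·s⁻²] = kg·m·s⁻¹  ← same
  (B) kg·s⁻¹
  (C) J·s = N·m·s = kg·m²·s⁻¹
  (D) [m·s⁻²] · [kg] = kg·m·s⁻²
Only (A) matches kg·m·s⁻¹.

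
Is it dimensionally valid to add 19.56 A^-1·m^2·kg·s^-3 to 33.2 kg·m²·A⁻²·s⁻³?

No

Dimensions:
  19.56 A^-1·m^2·kg·s^-3:  kg·m²·s⁻³·A⁻¹
  33.2 kg·m²·A⁻²·s⁻³:  kg·m²·s⁻³·A⁻²
kg·m²·s⁻³·A⁻¹ ≠ kg·m²·s⁻³·A⁻², so they cannot be added.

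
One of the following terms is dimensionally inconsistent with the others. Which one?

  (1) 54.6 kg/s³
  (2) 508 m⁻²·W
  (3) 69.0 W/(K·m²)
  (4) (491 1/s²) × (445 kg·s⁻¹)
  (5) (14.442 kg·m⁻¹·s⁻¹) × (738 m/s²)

Expand each in SI base units:
  (1) kg·s⁻³
  (2) W·m⁻² = J·s⁻¹·m⁻² = kg·s⁻³
  (3) W·m⁻²·K⁻¹ = J·s⁻¹·m⁻²·K⁻¹ = kg·s⁻³·K⁻¹
  (4) [s⁻²] · [kg·s⁻¹] = kg·s⁻³
  (5) [kg·m⁻¹·s⁻¹] · [m·s⁻²] = kg·s⁻³
All reduce to kg·s⁻³ except (3), which is kg·s⁻³·K⁻¹.

(3)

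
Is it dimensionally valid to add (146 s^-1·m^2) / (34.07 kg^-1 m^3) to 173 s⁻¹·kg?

Work out the base dimensions of each:
  (146 s^-1·m^2) / (34.07 kg^-1 m^3):  [m²·s⁻¹] / [kg⁻¹·m³] = kg·m⁻¹·s⁻¹
  173 s⁻¹·kg:  kg·s⁻¹
kg·m⁻¹·s⁻¹ ≠ kg·s⁻¹, so they cannot be added.

No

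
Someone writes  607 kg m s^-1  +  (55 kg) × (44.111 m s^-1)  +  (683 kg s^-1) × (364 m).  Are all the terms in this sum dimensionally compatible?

Yes

Expand each in SI base units:
  607 kg m s^-1:  kg·m·s⁻¹
  (55 kg) × (44.111 m s^-1):  [kg] · [m·s⁻¹] = kg·m·s⁻¹
  (683 kg s^-1) × (364 m):  [kg·s⁻¹] · [m] = kg·m·s⁻¹
Every term reduces to kg·m·s⁻¹.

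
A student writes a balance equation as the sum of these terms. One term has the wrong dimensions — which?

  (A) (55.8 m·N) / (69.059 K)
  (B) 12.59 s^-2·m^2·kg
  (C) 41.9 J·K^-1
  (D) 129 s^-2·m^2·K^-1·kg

(B)

In SI base units:
  (A) [kg·m²·s⁻²] / [K] = kg·m²·s⁻²·K⁻¹
  (B) kg·m²·s⁻²
  (C) J·K⁻¹ = N·m·K⁻¹ = kg·m²·s⁻²·K⁻¹
  (D) kg·m²·s⁻²·K⁻¹
All reduce to kg·m²·s⁻²·K⁻¹ except (B), which is kg·m²·s⁻².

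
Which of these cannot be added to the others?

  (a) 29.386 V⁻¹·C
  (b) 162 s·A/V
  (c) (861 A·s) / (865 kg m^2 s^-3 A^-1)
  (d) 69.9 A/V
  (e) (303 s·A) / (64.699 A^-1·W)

(d)

In SI base units:
  (a) C·V⁻¹ = s·A·(J·C⁻¹)⁻¹ = kg⁻¹·m⁻²·s⁴·A²
  (b) A·s·V⁻¹ = A·s·(J·C⁻¹)⁻¹ = kg⁻¹·m⁻²·s⁴·A²
  (c) [s·A] / [kg·m²·s⁻³·A⁻¹] = kg⁻¹·m⁻²·s⁴·A²
  (d) A·V⁻¹ = A·(J·C⁻¹)⁻¹ = kg⁻¹·m⁻²·s³·A²
  (e) [s·A] / [kg·m²·s⁻³·A⁻¹] = kg⁻¹·m⁻²·s⁴·A²
All reduce to kg⁻¹·m⁻²·s⁴·A² except (d), which is kg⁻¹·m⁻²·s³·A².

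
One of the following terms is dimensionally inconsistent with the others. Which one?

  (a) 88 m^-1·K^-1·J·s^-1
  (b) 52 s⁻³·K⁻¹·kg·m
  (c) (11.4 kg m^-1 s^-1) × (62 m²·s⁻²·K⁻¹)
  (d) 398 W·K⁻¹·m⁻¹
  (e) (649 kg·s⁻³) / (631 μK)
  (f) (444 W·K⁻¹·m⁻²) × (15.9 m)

Dimensions:
  (a) J·s⁻¹·m⁻¹·K⁻¹ = N·m·s⁻¹·m⁻¹·K⁻¹ = kg·m·s⁻³·K⁻¹
  (b) kg·m·s⁻³·K⁻¹
  (c) [kg·m⁻¹·s⁻¹] · [m²·s⁻²·K⁻¹] = kg·m·s⁻³·K⁻¹
  (d) W·m⁻¹·K⁻¹ = J·s⁻¹·m⁻¹·K⁻¹ = kg·m·s⁻³·K⁻¹
  (e) [kg·s⁻³] / [K] = kg·s⁻³·K⁻¹
  (f) [kg·s⁻³·K⁻¹] · [m] = kg·m·s⁻³·K⁻¹
All reduce to kg·m·s⁻³·K⁻¹ except (e), which is kg·s⁻³·K⁻¹.

(e)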